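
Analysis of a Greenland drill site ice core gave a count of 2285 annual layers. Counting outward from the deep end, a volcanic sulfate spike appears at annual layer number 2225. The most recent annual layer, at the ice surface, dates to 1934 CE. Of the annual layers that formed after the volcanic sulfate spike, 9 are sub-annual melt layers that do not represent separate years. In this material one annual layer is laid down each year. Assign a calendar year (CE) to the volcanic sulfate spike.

Between annual layer 2225 and the ice surface there are 2285 − 2225 = 60 annual layers.
Removing the 9 false annual layers leaves 60 − 9 = 51 true annual layers beyond the volcanic sulfate spike.
The annual layer at the ice surface is 1934 CE, so the volcanic sulfate spike dates to 1934 − 51 = 1883 CE.

1883 CE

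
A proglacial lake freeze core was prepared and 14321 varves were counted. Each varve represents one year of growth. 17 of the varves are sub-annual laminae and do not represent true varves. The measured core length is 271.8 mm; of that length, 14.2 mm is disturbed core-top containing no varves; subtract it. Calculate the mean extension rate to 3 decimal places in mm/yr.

0.018 mm/yr

Adjusted count: 14321 − 17 = 14304 varves.
The growth record spans 271.8 − 14.2 = 257.6 mm.
Extension rate ≈ 257.6 / 14304 = 0.018 mm/yr.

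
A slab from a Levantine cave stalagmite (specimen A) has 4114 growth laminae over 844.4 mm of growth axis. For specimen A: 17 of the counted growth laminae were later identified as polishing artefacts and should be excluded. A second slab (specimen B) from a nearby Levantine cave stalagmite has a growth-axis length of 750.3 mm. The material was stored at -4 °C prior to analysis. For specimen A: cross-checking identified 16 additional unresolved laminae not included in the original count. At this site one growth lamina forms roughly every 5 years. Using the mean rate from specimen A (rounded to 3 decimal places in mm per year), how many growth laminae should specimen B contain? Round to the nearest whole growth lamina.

3660 growth laminae

Specimen A: true growth lamina count = 4114 − 17 + 16 = 4113.
Specimen A: at 5 years per growth lamina, 4113 × 5 = 20565 years.
A: Mean rate = 844.4 mm / 20565 years ≈ 0.041 mm/year.
For B, 750.3 / 0.041 = 18300.00 years; at 5 years per growth lamina that is 18300.00 / 5 ≈ 3660 growth laminae.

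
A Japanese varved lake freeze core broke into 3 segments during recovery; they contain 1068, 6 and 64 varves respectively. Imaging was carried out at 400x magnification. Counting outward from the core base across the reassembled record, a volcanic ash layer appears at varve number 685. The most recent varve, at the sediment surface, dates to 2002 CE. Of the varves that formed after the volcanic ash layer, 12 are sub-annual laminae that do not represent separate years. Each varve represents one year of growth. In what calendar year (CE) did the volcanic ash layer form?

1561 CE

Total varves = 1068 + 6 + 64 = 1138.
1138 − 685 = 453 varves lie beyond the volcanic ash layer toward the sediment surface.
453 − 12 false = 441 true varves after the volcanic ash layer.
Counting back 441 years from 2002 CE places the volcanic ash layer in 2002 − 441 = 1561 CE.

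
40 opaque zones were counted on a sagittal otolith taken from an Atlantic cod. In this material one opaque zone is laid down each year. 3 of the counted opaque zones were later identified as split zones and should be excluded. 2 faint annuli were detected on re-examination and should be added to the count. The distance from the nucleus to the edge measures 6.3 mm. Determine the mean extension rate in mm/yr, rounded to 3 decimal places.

0.162 mm/yr

After corrections the count is 40 − 3 + 2 = 39 opaque zones.
Extension rate ≈ 6.3 / 39 = 0.162 mm/yr.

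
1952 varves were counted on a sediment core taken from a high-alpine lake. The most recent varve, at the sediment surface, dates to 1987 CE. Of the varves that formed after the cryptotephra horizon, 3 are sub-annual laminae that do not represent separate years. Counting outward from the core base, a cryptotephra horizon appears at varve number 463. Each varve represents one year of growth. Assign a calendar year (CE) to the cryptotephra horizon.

501 CE

1952 − 463 = 1489 varves lie beyond the cryptotephra horizon toward the sediment surface.
Excluding 3 false varves: 1489 − 3 = 1486.
The varve at the sediment surface is 1987 CE, so the cryptotephra horizon dates to 1987 − 1486 = 501 CE.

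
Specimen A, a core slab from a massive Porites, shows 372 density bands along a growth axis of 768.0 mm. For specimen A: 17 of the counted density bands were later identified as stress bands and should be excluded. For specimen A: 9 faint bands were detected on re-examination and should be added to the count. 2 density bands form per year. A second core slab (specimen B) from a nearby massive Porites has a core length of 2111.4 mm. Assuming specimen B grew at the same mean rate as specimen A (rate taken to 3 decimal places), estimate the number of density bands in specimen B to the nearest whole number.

Specimen A: true density band count = 372 − 17 + 9 = 364.
Specimen A: 364 density bands at 2 per year is 364 / 2 = 182 years.
A: Extension rate ≈ 768.0 / 182 = 4.220 mm per year.
Specimen B: 2111.4 mm / 4.220 mm per year = 500.33 years; at 2 density bands per year that is 500.33 × 2 ≈ 1001 density bands.

1001 density bands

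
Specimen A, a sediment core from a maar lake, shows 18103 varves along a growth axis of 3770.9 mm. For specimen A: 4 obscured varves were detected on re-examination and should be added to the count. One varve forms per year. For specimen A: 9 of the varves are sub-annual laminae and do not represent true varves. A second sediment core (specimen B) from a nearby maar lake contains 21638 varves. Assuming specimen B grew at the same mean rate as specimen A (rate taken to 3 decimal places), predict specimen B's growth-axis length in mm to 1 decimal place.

Specimen A: adjusted count: 18103 − 9 + 4 = 18098 varves.
A: 3770.9 mm over 18098 years gives 3770.9 / 18098 ≈ 0.208 mm per year.
Length of B = 0.208 × 21638 = 4500.7 mm.

4500.7 mm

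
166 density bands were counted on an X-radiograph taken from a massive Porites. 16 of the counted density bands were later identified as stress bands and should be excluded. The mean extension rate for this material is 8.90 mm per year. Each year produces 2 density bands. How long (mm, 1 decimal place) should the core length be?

Adjusted count: 166 − 16 = 150 density bands.
With 2 density bands per year, 150 / 2 = 75 years.
Predicted length = 8.90 mm/year × 75 years = 667.5 mm.

667.5 mm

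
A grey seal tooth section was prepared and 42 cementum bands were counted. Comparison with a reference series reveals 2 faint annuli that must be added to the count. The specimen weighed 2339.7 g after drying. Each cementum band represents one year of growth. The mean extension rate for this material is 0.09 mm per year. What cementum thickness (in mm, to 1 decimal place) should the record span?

True cementum band count = 42 + 2 = 44.
44 years at 0.09 mm/year gives 0.09 × 44 = 4.0 mm.

4.0 mm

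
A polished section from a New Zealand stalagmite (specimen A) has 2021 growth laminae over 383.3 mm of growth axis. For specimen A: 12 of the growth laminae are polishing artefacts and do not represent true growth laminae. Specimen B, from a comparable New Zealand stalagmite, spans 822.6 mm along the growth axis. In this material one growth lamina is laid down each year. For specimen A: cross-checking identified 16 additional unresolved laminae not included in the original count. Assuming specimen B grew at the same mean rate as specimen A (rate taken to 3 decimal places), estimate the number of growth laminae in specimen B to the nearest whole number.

Specimen A: adjusted count: 2021 − 12 + 16 = 2025 growth laminae.
A: Extension rate ≈ 383.3 / 2025 = 0.189 mm per year.
B spans 822.6 / 0.189 = 4352.38 years ≈ 4352 growth laminae.

4352 growth laminae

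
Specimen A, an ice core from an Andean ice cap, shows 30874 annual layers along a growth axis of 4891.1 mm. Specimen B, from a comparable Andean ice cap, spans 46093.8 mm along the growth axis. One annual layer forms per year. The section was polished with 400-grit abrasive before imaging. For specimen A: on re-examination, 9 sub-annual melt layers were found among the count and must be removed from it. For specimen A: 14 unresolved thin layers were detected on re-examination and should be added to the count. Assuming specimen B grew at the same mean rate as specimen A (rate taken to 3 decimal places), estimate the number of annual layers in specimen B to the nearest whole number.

Specimen A: true annual layer count = 30874 − 9 + 14 = 30879.
A: Mean rate = 4891.1 mm / 30879 years ≈ 0.158 mm/year.
Specimen B: 46093.8 mm / 0.158 mm per year = 291732.91 years ≈ 291733 annual layers.

291733 annual layers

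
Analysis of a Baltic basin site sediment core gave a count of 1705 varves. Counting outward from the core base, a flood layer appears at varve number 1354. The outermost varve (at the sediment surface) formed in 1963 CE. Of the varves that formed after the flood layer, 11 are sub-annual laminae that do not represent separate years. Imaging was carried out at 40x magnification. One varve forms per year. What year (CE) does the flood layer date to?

1623 CE

1705 − 1354 = 351 varves lie beyond the flood layer toward the sediment surface.
Excluding 11 false varves: 351 − 11 = 340.
1963 − 340 = 1623 CE.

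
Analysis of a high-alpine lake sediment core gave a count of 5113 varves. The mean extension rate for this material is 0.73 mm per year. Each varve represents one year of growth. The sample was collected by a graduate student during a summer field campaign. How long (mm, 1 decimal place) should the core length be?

3732.5 mm

5113 years of growth are recorded.
Predicted length = 0.73 mm/year × 5113 years = 3732.5 mm.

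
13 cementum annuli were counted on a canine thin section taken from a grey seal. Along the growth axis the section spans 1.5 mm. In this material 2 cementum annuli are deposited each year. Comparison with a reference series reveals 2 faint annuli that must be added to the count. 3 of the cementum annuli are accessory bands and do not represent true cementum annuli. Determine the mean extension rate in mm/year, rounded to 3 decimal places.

Adjusted count: 13 − 3 + 2 = 12 cementum annuli.
12 cementum annuli at 2 per year is 12 / 2 = 6 years.
1.5 mm over 6 years gives 1.5 / 6 ≈ 0.250 mm/year.

0.250 mm/year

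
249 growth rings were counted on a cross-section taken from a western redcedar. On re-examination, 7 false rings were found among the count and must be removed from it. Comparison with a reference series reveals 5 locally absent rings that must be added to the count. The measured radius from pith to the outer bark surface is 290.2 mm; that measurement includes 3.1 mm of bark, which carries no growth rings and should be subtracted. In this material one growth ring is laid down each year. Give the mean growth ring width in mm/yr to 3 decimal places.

1.162 mm/yr

Correcting the raw count gives 249 − 7 + 5 = 247 true growth rings.
The growth record spans 290.2 − 3.1 = 287.1 mm.
Mean rate = 287.1 mm / 247 years ≈ 1.162 mm/yr.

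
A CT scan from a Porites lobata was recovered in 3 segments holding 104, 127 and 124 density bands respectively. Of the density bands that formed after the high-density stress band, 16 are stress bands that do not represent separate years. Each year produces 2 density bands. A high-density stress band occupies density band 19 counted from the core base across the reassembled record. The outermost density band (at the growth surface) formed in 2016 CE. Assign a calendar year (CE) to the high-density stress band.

Total density bands = 104 + 127 + 124 = 355.
Between density band 19 and the growth surface there are 355 − 19 = 336 density bands.
336 − 16 false = 320 true density bands after the high-density stress band.
320 density bands at 2 per year is 320 / 2 = 160 years.
Counting back 160 years from 2016 CE places the high-density stress band in 2016 − 160 = 1856 CE.

1856 CE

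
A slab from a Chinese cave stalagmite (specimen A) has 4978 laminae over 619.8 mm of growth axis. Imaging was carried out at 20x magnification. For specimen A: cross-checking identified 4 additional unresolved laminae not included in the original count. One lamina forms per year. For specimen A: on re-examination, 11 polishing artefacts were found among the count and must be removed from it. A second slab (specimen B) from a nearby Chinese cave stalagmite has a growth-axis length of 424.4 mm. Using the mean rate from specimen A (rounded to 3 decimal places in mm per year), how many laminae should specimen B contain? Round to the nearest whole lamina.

3395 laminae

Specimen A: true lamina count = 4978 − 11 + 4 = 4971.
A: Mean rate = 619.8 mm / 4971 years ≈ 0.125 mm/yr.
For B, 424.4 / 0.125 = 3395.20 years ≈ 3395 laminae.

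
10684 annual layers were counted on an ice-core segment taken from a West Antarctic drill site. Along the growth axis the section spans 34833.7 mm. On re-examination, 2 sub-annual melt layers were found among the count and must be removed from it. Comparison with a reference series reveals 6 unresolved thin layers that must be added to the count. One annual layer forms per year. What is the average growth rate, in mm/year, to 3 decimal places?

Correcting the raw count gives 10684 − 2 + 6 = 10688 true annual layers.
Mean rate = 34833.7 mm / 10688 years ≈ 3.259 mm/year.

3.259 mm/year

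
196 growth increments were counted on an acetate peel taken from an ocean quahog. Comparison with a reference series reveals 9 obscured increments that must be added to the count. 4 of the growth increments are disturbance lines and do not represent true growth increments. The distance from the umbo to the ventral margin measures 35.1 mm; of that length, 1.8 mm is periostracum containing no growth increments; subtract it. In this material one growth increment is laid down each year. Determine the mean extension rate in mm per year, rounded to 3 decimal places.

0.166 mm per year

True growth increment count = 196 − 4 + 9 = 201.
The growth record spans 35.1 − 1.8 = 33.3 mm.
33.3 mm over 201 years gives 33.3 / 201 ≈ 0.166 mm per year.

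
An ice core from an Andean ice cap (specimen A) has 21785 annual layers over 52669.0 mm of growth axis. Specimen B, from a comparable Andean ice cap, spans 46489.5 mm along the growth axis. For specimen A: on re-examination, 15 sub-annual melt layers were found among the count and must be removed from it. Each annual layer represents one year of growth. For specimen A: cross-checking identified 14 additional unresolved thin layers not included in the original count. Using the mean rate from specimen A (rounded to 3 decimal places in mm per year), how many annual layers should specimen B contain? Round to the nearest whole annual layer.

19226 annual layers

Specimen A: correcting the raw count gives 21785 − 15 + 14 = 21784 true annual layers.
A: Extension rate ≈ 52669.0 / 21784 = 2.418 mm/year.
B spans 46489.5 / 2.418 = 19226.43 years ≈ 19226 annual layers.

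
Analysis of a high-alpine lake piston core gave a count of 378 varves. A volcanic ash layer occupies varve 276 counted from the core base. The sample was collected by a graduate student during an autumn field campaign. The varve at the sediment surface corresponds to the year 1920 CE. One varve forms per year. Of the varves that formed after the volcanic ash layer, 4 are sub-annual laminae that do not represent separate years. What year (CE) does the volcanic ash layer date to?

378 − 276 = 102 varves lie beyond the volcanic ash layer toward the sediment surface.
Removing the 4 false varves leaves 102 − 4 = 98 true varves beyond the volcanic ash layer.
1920 − 98 = 1822 CE.

1822 CE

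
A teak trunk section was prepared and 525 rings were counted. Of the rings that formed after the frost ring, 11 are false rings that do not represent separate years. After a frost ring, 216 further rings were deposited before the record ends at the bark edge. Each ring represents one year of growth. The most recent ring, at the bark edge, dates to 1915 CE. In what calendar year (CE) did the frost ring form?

216 rings post-date the frost ring.
Removing the 11 false rings leaves 216 − 11 = 205 true rings beyond the frost ring.
The ring at the bark edge is 1915 CE, so the frost ring dates to 1915 − 205 = 1710 CE.

1710 CE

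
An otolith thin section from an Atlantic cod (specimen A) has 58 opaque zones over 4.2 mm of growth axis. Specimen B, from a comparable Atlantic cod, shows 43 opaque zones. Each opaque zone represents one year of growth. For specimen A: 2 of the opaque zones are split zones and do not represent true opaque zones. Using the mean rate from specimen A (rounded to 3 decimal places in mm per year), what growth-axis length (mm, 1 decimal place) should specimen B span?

Specimen A: correcting the raw count gives 58 − 2 = 56 true opaque zones.
A: Mean rate = 4.2 mm / 56 years ≈ 0.075 mm/year.
Length of B = 0.075 × 43 = 3.2 mm.

3.2 mm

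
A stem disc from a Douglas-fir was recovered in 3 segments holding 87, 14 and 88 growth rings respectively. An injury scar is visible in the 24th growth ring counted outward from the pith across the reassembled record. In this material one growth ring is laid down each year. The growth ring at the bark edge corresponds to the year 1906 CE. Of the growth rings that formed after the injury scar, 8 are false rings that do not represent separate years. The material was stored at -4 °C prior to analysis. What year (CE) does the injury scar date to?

1749 CE

Total growth rings = 87 + 14 + 88 = 189.
189 − 24 = 165 growth rings lie beyond the injury scar toward the bark edge.
165 − 8 false = 157 true growth rings after the injury scar.
Counting back 157 years from 1906 CE places the injury scar in 1906 − 157 = 1749 CE.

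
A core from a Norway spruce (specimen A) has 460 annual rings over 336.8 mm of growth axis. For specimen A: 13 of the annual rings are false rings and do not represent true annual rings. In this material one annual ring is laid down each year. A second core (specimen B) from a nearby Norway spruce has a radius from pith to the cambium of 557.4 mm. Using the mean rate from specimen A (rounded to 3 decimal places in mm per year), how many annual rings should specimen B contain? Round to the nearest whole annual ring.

Specimen A: true annual ring count = 460 − 13 = 447.
A: Mean rate = 336.8 mm / 447 years ≈ 0.753 mm/year.
For B, 557.4 / 0.753 = 740.24 years ≈ 740 annual rings.

740 annual rings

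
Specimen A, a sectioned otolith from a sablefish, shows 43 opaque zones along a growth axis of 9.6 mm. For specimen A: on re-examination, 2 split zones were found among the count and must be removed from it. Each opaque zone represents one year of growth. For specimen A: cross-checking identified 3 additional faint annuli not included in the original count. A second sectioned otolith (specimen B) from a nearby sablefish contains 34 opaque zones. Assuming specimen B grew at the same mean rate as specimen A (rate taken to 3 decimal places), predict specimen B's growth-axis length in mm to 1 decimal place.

Specimen A: correcting the raw count gives 43 − 2 + 3 = 44 true opaque zones.
A: 9.6 mm over 44 years gives 9.6 / 44 ≈ 0.218 mm per year.
Length of B = 0.218 × 34 = 7.4 mm.

7.4 mm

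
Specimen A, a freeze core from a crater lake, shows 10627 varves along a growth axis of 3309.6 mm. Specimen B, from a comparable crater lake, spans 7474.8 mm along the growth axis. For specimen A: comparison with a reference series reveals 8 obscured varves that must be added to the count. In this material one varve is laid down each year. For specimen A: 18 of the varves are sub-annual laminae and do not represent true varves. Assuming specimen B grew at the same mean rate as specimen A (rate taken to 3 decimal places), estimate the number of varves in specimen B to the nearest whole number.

23958 varves

Specimen A: after corrections the count is 10627 − 18 + 8 = 10617 varves.
A: Extension rate ≈ 3309.6 / 10617 = 0.312 mm/year.
For B, 7474.8 / 0.312 = 23957.69 years ≈ 23958 varves.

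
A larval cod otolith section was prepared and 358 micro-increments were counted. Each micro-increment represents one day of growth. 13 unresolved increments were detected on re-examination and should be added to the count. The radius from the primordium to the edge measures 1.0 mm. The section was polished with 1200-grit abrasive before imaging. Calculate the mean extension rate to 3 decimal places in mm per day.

Adjusted count: 358 + 13 = 371 micro-increments.
1.0 mm over 371 days gives 1.0 / 371 ≈ 0.003 mm per day.

0.003 mm per day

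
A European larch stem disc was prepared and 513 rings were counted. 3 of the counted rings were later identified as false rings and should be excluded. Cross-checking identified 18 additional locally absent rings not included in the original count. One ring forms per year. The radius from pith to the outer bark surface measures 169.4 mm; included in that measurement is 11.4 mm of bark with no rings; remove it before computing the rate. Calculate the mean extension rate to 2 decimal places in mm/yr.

0.30 mm/yr

Correcting the raw count gives 513 − 3 + 18 = 528 true rings.
Net length = 169.4 − 11.4 = 158.0 mm.
158.0 mm over 528 years gives 158.0 / 528 ≈ 0.30 mm/yr.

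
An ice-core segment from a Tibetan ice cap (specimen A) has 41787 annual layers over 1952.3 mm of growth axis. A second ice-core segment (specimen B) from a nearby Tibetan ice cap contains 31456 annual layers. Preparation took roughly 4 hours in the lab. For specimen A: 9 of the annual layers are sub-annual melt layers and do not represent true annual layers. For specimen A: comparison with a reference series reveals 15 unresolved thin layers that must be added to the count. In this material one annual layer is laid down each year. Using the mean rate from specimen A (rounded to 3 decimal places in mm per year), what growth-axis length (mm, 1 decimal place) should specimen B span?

1478.4 mm

Specimen A: after corrections the count is 41787 − 9 + 15 = 41793 annual layers.
A: Extension rate ≈ 1952.3 / 41793 = 0.047 mm/year.
B's length ≈ 0.047 × 31456 = 1478.4 mm.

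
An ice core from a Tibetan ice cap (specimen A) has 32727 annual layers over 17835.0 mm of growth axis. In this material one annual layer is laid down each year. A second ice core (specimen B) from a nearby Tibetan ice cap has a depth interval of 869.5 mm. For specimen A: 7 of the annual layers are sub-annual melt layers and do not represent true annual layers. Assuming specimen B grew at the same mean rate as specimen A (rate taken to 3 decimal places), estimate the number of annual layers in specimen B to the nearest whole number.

1595 annual layers

Specimen A: true annual layer count = 32727 − 7 = 32720.
A: 17835.0 mm over 32720 years gives 17835.0 / 32720 ≈ 0.545 mm per year.
For B, 869.5 / 0.545 = 1595.41 years ≈ 1595 annual layers.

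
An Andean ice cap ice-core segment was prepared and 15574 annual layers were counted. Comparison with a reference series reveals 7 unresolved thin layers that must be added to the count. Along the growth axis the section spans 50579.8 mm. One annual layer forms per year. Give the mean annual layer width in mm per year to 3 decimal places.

After corrections the count is 15574 + 7 = 15581 annual layers.
Mean rate = 50579.8 mm / 15581 years ≈ 3.246 mm per year.

3.246 mm per year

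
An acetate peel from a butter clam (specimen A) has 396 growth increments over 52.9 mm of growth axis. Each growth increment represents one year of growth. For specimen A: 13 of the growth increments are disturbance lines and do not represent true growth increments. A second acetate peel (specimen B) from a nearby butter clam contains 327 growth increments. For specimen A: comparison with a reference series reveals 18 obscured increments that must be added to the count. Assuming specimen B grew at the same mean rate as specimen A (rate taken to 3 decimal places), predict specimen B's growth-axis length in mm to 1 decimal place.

43.2 mm

Specimen A: true growth increment count = 396 − 13 + 18 = 401.
A: 52.9 mm over 401 years gives 52.9 / 401 ≈ 0.132 mm per year.
For B, 0.132 mm/year × 327 years = 43.2 mm.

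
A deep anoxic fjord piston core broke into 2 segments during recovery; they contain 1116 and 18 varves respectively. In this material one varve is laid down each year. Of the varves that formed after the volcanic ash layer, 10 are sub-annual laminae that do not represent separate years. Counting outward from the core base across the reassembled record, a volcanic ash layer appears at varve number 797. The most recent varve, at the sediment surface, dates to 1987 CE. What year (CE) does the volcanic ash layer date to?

Total varves = 1116 + 18 = 1134.
The volcanic ash layer sits at varve 797 from the core base, so 1134 − 797 = 337 varves formed after it.
Excluding 10 false varves: 337 − 10 = 327.
The varve at the sediment surface is 1987 CE, so the volcanic ash layer dates to 1987 − 327 = 1660 CE.

1660 CE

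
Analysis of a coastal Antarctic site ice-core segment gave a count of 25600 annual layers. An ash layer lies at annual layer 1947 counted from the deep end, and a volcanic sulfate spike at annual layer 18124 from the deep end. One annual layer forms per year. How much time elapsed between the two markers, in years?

16177 yr

18124 − 1947 = 16177 annual layers lie between the two events.
That is 16177 years at one annual layer per year.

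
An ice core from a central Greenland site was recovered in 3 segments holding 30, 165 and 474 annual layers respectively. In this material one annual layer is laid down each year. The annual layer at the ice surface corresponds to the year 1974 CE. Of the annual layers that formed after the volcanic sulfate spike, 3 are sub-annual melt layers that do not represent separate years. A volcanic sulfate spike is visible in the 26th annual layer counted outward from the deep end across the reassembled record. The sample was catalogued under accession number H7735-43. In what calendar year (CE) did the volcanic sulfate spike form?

Total annual layers = 30 + 165 + 474 = 669.
The volcanic sulfate spike sits at annual layer 26 from the deep end, so 669 − 26 = 643 annual layers formed after it.
643 − 3 false = 640 true annual layers after the volcanic sulfate spike.
The annual layer at the ice surface is 1974 CE, so the volcanic sulfate spike dates to 1974 − 640 = 1334 CE.

1334 CE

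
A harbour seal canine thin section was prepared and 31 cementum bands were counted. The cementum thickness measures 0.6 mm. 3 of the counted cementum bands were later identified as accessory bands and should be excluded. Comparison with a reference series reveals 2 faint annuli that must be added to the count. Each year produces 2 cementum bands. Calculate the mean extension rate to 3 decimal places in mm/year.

Adjusted count: 31 − 3 + 2 = 30 cementum bands.
With 2 cementum bands per year, 30 / 2 = 15 years.
Extension rate ≈ 0.6 / 15 = 0.040 mm/year.

0.040 mm/year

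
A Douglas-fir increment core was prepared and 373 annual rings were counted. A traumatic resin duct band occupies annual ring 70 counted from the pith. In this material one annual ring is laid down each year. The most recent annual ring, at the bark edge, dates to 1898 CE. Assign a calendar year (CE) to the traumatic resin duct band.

The traumatic resin duct band sits at annual ring 70 from the pith, so 373 − 70 = 303 annual rings formed after it.
1898 − 303 = 1595 CE.

1595 CE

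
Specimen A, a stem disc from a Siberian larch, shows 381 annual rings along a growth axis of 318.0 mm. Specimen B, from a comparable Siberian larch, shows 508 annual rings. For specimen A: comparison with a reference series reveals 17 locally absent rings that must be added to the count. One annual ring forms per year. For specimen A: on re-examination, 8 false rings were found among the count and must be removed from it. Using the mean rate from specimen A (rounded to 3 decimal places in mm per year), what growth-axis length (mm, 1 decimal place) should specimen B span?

414.0 mm

Specimen A: correcting the raw count gives 381 − 8 + 17 = 390 true annual rings.
A: Extension rate ≈ 318.0 / 390 = 0.815 mm/yr.
Length of B = 0.815 × 508 = 414.0 mm.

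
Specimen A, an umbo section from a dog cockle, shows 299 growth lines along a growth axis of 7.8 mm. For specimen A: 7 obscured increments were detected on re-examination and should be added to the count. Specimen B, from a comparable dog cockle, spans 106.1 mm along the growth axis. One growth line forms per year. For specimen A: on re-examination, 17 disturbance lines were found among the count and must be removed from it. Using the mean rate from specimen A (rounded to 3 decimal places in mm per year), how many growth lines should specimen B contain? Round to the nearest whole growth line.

Specimen A: correcting the raw count gives 299 − 17 + 7 = 289 true growth lines.
A: Mean rate = 7.8 mm / 289 years ≈ 0.027 mm per year.
For B, 106.1 / 0.027 = 3929.63 years ≈ 3930 growth lines.

3930 growth lines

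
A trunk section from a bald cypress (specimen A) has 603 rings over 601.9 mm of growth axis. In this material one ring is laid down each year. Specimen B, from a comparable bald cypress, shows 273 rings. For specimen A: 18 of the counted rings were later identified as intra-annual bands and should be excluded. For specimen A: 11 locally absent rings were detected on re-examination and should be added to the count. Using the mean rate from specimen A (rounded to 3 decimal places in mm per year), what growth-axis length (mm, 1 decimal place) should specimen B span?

Specimen A: correcting the raw count gives 603 − 18 + 11 = 596 true rings.
A: 601.9 mm over 596 years gives 601.9 / 596 ≈ 1.010 mm per year.
For B, 1.010 mm/year × 273 years = 275.7 mm.

275.7 mm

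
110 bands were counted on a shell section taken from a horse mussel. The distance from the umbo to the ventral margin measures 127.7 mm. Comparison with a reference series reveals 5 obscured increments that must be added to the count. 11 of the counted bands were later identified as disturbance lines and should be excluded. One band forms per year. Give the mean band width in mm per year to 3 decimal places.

After corrections the count is 110 − 11 + 5 = 104 bands.
Extension rate ≈ 127.7 / 104 = 1.228 mm per year.

1.228 mm per year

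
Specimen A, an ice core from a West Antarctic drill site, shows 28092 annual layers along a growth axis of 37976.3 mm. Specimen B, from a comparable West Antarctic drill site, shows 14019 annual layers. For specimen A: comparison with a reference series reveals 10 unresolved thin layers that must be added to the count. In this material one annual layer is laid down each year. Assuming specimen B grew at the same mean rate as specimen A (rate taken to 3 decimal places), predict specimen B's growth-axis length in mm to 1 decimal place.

Specimen A: correcting the raw count gives 28092 + 10 = 28102 true annual layers.
A: 37976.3 mm over 28102 years gives 37976.3 / 28102 ≈ 1.351 mm/year.
Length of B = 1.351 × 14019 = 18939.7 mm.

18939.7 mm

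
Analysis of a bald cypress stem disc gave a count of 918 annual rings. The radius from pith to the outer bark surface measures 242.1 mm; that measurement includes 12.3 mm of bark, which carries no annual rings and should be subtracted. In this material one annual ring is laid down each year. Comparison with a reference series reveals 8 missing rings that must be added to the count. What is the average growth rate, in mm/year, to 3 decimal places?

0.248 mm/year

True annual ring count = 918 + 8 = 926.
The growth record spans 242.1 − 12.3 = 229.8 mm.
Mean rate = 229.8 mm / 926 years ≈ 0.248 mm/year.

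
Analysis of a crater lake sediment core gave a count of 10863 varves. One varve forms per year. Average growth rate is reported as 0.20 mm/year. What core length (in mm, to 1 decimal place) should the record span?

The record spans 10863 years at 0.20 mm per year.
10863 years at 0.20 mm/year gives 0.20 × 10863 = 2172.6 mm.

2172.6 mm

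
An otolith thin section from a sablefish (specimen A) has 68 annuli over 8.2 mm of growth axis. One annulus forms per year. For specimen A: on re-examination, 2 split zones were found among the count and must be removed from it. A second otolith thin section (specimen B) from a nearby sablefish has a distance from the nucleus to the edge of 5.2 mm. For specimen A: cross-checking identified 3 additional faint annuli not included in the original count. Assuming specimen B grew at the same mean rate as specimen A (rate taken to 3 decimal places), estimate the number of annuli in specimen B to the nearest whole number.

Specimen A: true annulus count = 68 − 2 + 3 = 69.
A: Extension rate ≈ 8.2 / 69 = 0.119 mm/yr.
B spans 5.2 / 0.119 = 43.70 years ≈ 44 annuli.

44 annuli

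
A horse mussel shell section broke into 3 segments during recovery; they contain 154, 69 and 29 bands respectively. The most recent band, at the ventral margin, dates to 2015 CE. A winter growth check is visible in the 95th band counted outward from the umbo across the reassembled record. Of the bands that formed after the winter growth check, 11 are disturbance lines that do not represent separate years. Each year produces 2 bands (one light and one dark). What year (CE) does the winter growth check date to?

1942 CE

Total bands = 154 + 69 + 29 = 252.
The winter growth check sits at band 95 from the umbo, so 252 − 95 = 157 bands formed after it.
Excluding 11 false bands: 157 − 11 = 146.
146 bands at 2 per year is 146 / 2 = 73 years.
2015 − 73 = 1942 CE.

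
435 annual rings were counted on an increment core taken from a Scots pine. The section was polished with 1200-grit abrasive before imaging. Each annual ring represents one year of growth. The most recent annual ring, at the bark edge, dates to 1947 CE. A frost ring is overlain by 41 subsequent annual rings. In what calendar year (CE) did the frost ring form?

41 annual rings formed after the frost ring.
1947 − 41 = 1906 CE.

1906 CE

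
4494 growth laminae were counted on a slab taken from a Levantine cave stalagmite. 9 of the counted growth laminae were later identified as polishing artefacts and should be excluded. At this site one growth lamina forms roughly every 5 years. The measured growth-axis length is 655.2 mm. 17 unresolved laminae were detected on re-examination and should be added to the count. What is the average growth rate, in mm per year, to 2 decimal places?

0.03 mm per year

Correcting the raw count gives 4494 − 9 + 17 = 4502 true growth laminae.
4502 growth laminae at 5 years each span 4502 × 5 = 22510 years.
Extension rate ≈ 655.2 / 22510 = 0.03 mm per year.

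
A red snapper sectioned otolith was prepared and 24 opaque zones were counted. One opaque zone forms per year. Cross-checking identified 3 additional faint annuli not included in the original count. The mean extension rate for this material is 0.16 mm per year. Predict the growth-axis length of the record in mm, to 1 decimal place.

4.3 mm

Correcting the raw count gives 24 + 3 = 27 true opaque zones.
Length ≈ 0.16 × 27 = 4.3 mm.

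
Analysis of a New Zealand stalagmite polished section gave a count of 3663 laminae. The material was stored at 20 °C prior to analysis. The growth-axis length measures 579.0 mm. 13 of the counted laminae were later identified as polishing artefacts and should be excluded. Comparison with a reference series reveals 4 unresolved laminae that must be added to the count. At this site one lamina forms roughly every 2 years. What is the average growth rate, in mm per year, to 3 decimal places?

After corrections the count is 3663 − 13 + 4 = 3654 laminae.
Multiplying by 2 years per lamina: 3654 × 2 = 7308 years.
Extension rate ≈ 579.0 / 7308 = 0.079 mm per year.

0.079 mm per year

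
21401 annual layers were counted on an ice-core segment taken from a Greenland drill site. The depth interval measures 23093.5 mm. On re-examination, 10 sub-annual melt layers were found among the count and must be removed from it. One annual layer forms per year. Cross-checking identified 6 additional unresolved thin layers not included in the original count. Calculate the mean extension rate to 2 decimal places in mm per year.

1.08 mm per year

Adjusted count: 21401 − 10 + 6 = 21397 annual layers.
23093.5 mm over 21397 years gives 23093.5 / 21397 ≈ 1.08 mm per year.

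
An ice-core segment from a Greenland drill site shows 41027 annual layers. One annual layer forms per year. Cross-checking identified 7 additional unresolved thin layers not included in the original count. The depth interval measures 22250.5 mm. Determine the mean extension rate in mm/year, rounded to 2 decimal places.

0.54 mm/year

True annual layer count = 41027 + 7 = 41034.
22250.5 mm over 41034 years gives 22250.5 / 41034 ≈ 0.54 mm/year.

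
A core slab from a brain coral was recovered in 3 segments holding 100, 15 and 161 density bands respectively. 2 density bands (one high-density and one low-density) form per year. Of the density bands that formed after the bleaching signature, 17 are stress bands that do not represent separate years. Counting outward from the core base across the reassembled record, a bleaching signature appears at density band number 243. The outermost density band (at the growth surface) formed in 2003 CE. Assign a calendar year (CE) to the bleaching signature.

Total density bands = 100 + 15 + 161 = 276.
The bleaching signature sits at density band 243 from the core base, so 276 − 243 = 33 density bands formed after it.
Excluding 17 false density bands: 33 − 17 = 16.
16 density bands at 2 per year is 16 / 2 = 8 years.
The density band at the growth surface is 2003 CE, so the bleaching signature dates to 2003 − 8 = 1995 CE.

1995 CE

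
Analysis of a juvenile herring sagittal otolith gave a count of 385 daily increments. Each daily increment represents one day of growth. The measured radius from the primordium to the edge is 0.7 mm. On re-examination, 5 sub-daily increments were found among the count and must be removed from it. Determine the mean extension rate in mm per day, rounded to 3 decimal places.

True daily increment count = 385 − 5 = 380.
0.7 mm over 380 days gives 0.7 / 380 ≈ 0.002 mm per day.

0.002 mm per day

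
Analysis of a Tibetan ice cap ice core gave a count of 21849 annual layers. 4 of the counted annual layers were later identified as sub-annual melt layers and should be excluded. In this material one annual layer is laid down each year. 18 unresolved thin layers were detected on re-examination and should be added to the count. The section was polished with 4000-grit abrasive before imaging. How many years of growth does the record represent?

Adjusted count: 21849 − 4 + 18 = 21863 annual layers.
With a one-to-one annual layer periodicity this is 21863 years.

21863 years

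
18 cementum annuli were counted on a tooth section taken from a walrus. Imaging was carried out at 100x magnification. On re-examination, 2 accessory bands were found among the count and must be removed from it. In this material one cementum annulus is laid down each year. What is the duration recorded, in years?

True cementum annulus count = 18 − 2 = 16.
With a one-to-one cementum annulus periodicity this is 16 years.

16 years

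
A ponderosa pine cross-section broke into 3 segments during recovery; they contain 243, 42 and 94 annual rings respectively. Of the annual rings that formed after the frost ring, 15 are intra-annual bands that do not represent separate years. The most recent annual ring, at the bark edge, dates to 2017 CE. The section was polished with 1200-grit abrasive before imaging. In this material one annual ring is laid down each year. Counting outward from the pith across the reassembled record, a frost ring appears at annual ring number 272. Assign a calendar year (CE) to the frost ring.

1925 CE

Total annual rings = 243 + 42 + 94 = 379.
The frost ring sits at annual ring 272 from the pith, so 379 − 272 = 107 annual rings formed after it.
Excluding 15 false annual rings: 107 − 15 = 92.
Counting back 92 years from 2017 CE places the frost ring in 2017 − 92 = 1925 CE.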